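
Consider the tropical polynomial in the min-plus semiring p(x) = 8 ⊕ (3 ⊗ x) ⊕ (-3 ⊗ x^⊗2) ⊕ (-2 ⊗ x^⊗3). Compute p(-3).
p(-3) = -11

A tropical monomial a ⊗ x^⊗i evaluates to a + i · x. Evaluating each term at x = -3:
  Term 0 contributes 8 + 0 · -3 = 8
  Term 1 contributes 3 + 1 · -3 = 0
  Term 2 contributes -3 + 2 · -3 = -9
  Term 3 contributes -2 + 3 · -3 = -11
p(-3) = ⊕ of these = min[8, 0, -9, -11] = -11.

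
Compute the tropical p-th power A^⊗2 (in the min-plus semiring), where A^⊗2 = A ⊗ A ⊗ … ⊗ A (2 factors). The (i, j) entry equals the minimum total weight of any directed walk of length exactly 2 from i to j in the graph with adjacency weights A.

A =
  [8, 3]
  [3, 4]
A^⊗2 =
  [6, 7]
  [7, 6]

Each entry (A^⊗2)_ij equals the minimum over all length-2 walks i = v_0 → v_1 → … → v_2 = j of Σ_t A[v_t][v_{t+1}]. For example, for (i, j) = (0, 1) we minimise over 2 possible intermediate vertex sequences; the minimum is 7, attained along the walk 0 → 1 → 1.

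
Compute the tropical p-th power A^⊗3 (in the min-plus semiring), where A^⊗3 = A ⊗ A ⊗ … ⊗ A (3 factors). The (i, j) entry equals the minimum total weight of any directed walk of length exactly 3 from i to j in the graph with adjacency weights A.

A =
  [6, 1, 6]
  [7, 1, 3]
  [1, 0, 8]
A^⊗3 =
  [5, 3, 5]
  [5, 3, 5]
  [4, 2, 4]

Each entry (A^⊗3)_ij equals the minimum over all length-3 walks i = v_0 → v_1 → … → v_3 = j of Σ_t A[v_t][v_{t+1}]. For example, for (i, j) = (0, 2) we minimise over 9 possible intermediate vertex sequences; the minimum is 5, attained along the walk 0 → 1 → 1 → 2.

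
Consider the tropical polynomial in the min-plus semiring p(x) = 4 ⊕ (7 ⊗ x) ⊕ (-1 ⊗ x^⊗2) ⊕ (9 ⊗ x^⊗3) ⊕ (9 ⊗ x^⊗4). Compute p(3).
p(3) = 4

A tropical monomial a ⊗ x^⊗i evaluates to a + i · x. Evaluating each term at x = 3:
  Term 0 contributes 4 + 0 · 3 = 4
  Term 1 contributes 7 + 1 · 3 = 10
  Term 2 contributes -1 + 2 · 3 = 5
  Term 3 contributes 9 + 3 · 3 = 18
  Term 4 contributes 9 + 4 · 3 = 21
p(3) = ⊕ of these = min[4, 10, 5, 18, 21] = 4.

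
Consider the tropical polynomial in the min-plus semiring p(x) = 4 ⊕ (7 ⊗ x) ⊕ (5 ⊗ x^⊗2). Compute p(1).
p(1) = 4

A tropical monomial a ⊗ x^⊗i evaluates to a + i · x. Evaluating each term at x = 1:
  Term 0 contributes 4 + 0 · 1 = 4
  Term 1 contributes 7 + 1 · 1 = 8
  Term 2 contributes 5 + 2 · 1 = 7
p(1) = ⊕ of these = min[4, 8, 7] = 4.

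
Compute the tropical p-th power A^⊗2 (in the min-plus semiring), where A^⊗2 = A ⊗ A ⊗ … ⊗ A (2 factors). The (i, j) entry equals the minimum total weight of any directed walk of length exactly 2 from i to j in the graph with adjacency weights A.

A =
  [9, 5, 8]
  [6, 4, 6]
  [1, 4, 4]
A^⊗2 =
  [9, 9, 11]
  [7, 8, 10]
  [5, 6, 8]

Each entry (A^⊗2)_ij equals the minimum over all length-2 walks i = v_0 → v_1 → … → v_2 = j of Σ_t A[v_t][v_{t+1}]. For example, for (i, j) = (0, 2) we minimise over 3 possible intermediate vertex sequences; the minimum is 11, attained along the walk 0 → 1 → 2.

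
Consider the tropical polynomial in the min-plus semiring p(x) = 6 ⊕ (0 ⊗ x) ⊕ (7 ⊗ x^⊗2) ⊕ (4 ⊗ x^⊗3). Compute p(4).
p(4) = 4

A tropical monomial a ⊗ x^⊗i evaluates to a + i · x. Evaluating each term at x = 4:
  Term 0 contributes 6 + 0 · 4 = 6
  Term 1 contributes 0 + 1 · 4 = 4
  Term 2 contributes 7 + 2 · 4 = 15
  Term 3 contributes 4 + 3 · 4 = 16
p(4) = ⊕ of these = min[6, 4, 15, 16] = 4.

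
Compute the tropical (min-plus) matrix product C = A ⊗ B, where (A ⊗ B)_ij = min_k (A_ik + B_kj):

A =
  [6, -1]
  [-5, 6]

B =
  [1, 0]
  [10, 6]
A ⊗ B =
  [7, 5]
  [-4, -5]

Apply the min-plus product entry-by-entry:
  C[0][0] = min over k of (A[0][0] + B[0][0] = 6 + 1 = 7, A[0][1] + B[1][0] = -1 + 10 = 9) = 7 (attained at k = 0)
  C[0][1] = min over k of (A[0][0] + B[0][1] = 6 + 0 = 6, A[0][1] + B[1][1] = -1 + 6 = 5) = 5 (attained at k = 1)
  C[1][0] = min over k of (A[1][0] + B[0][0] = -5 + 1 = -4, A[1][1] + B[1][0] = 6 + 10 = 16) = -4 (attained at k = 0)
  C[1][1] = min over k of (A[1][0] + B[0][1] = -5 + 0 = -5, A[1][1] + B[1][1] = 6 + 6 = 12) = -5 (attained at k = 0)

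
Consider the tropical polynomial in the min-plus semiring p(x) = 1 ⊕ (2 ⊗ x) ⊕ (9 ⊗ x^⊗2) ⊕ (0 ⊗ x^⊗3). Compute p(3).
p(3) = 1

A tropical monomial a ⊗ x^⊗i evaluates to a + i · x. Evaluating each term at x = 3:
  Term 0 contributes 1 + 0 · 3 = 1
  Term 1 contributes 2 + 1 · 3 = 5
  Term 2 contributes 9 + 2 · 3 = 15
  Term 3 contributes 0 + 3 · 3 = 9
p(3) = ⊕ of these = min[1, 5, 15, 9] = 1.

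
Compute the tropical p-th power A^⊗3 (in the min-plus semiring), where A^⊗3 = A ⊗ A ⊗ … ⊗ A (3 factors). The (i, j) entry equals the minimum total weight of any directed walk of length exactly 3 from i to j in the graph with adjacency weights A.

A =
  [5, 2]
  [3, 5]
A^⊗3 =
  [10, 7]
  [8, 10]

Each entry (A^⊗3)_ij equals the minimum over all length-3 walks i = v_0 → v_1 → … → v_3 = j of Σ_t A[v_t][v_{t+1}]. For example, for (i, j) = (0, 1) we minimise over 4 possible intermediate vertex sequences; the minimum is 7, attained along the walk 0 → 1 → 0 → 1.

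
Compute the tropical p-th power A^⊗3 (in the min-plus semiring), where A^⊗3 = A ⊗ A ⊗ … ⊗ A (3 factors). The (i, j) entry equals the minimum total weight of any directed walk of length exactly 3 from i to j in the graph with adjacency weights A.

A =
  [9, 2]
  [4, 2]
A^⊗3 =
  [8, 6]
  [8, 6]

Each entry (A^⊗3)_ij equals the minimum over all length-3 walks i = v_0 → v_1 → … → v_3 = j of Σ_t A[v_t][v_{t+1}]. For example, for (i, j) = (0, 1) we minimise over 4 possible intermediate vertex sequences; the minimum is 6, attained along the walk 0 → 1 → 1 → 1.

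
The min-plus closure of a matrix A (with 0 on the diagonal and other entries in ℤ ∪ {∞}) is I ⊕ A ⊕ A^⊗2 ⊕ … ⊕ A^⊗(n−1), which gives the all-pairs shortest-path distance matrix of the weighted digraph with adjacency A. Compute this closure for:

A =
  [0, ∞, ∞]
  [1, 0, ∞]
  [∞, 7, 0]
Closure =
  [0, ∞, ∞]
  [1, 0, ∞]
  [8, 7, 0]

This is the Floyd-Warshall all-pairs shortest-path computation. For each intermediate vertex k = 0, 1, …, 2, update dist[i][j] ← min(dist[i][j], dist[i][k] + dist[k][j]). The final matrix gives, for each (i, j), the minimum total weight of any directed path from i to j (possibly empty when i = j).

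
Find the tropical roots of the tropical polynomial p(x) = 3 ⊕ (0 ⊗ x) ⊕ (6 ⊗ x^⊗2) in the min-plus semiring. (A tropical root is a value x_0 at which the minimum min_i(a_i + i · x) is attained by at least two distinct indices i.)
Roots: {-6, 3}

Each tropical root is a break point of the lower envelope of the lines y = a_i + i · x (there are 3 lines, with slopes 0, 1, ..., 2). Only the lines that attain the minimum somewhere contribute to roots; other lines are dominated. Here the surviving (envelope) indices are i = 2, i = 1, i = 0.
Intersections between consecutive envelope lines give the roots: for adjacent envelope indices i < j the intersection is x = (a_i − a_j) / (j − i). Reading off the sorted break points: {-6, 3}.
Verification: at each break x_0, at least two indices attain the minimum of min_i(a_i + i · x_0).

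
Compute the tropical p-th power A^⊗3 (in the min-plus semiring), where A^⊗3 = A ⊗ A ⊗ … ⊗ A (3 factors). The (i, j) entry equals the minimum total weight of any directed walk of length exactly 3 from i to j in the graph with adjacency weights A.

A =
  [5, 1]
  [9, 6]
A^⊗3 =
  [15, 11]
  [19, 15]

Each entry (A^⊗3)_ij equals the minimum over all length-3 walks i = v_0 → v_1 → … → v_3 = j of Σ_t A[v_t][v_{t+1}]. For example, for (i, j) = (0, 1) we minimise over 4 possible intermediate vertex sequences; the minimum is 11, attained along the walk 0 → 0 → 0 → 1.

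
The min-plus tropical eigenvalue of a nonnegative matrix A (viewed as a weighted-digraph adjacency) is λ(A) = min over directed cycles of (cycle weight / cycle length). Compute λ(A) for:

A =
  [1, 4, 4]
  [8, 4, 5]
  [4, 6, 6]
λ(A) = 1

Enumerate directed cycles and compute their means (weight / length). Sample:
  cycle 0 → 0: weight = 1, length = 1, mean = 1/1 ≈ 1.000
  cycle 1 → 1: weight = 4, length = 1, mean = 4/1 ≈ 4.000
  cycle 2 → 2: weight = 6, length = 1, mean = 6/1 ≈ 6.000
  cycle 0 → 1 → 0: weight = 12, length = 2, mean = 12/2 ≈ 6.000
  cycle 0 → 2 → 0: weight = 8, length = 2, mean = 8/2 ≈ 4.000
  cycle 1 → 0 → 1: weight = 12, length = 2, mean = 12/2 ≈ 6.000
Minimum mean = 1.000, attained e.g. along the cycle 0 → 0 with weight 1 and length 1. So λ(A) = 1/1 = 1.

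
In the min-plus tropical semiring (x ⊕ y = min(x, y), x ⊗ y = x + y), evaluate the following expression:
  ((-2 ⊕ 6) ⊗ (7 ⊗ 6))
((-2 ⊕ 6) ⊗ (7 ⊗ 6)) = 11

Expand innermost to outermost. Recall ⊕ takes the minimum of its arguments and ⊗ takes their sum. Working out the expression ((-2 ⊕ 6) ⊗ (7 ⊗ 6)) gives 11.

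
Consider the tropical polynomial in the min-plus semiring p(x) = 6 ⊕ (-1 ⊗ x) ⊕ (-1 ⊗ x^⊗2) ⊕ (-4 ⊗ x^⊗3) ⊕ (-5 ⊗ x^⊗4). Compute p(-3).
p(-3) = -17

A tropical monomial a ⊗ x^⊗i evaluates to a + i · x. Evaluating each term at x = -3:
  Term 0 contributes 6 + 0 · -3 = 6
  Term 1 contributes -1 + 1 · -3 = -4
  Term 2 contributes -1 + 2 · -3 = -7
  Term 3 contributes -4 + 3 · -3 = -13
  Term 4 contributes -5 + 4 · -3 = -17
p(-3) = ⊕ of these = min[6, -4, -7, -13, -17] = -17.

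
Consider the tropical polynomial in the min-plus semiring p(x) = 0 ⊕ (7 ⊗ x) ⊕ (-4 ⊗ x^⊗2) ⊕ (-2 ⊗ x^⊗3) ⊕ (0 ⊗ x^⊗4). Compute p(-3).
p(-3) = -12

A tropical monomial a ⊗ x^⊗i evaluates to a + i · x. Evaluating each term at x = -3:
  Term 0 contributes 0 + 0 · -3 = 0
  Term 1 contributes 7 + 1 · -3 = 4
  Term 2 contributes -4 + 2 · -3 = -10
  Term 3 contributes -2 + 3 · -3 = -11
  Term 4 contributes 0 + 4 · -3 = -12
p(-3) = ⊕ of these = min[0, 4, -10, -11, -12] = -12.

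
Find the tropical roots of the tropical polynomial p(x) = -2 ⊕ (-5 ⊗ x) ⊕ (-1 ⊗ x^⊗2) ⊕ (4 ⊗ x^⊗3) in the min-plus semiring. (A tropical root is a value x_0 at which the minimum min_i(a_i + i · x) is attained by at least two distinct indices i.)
Roots: {-5, -4, 3}

Each tropical root is a break point of the lower envelope of the lines y = a_i + i · x (there are 4 lines, with slopes 0, 1, ..., 3). Only the lines that attain the minimum somewhere contribute to roots; other lines are dominated. Here the surviving (envelope) indices are i = 3, i = 2, i = 1, i = 0.
Intersections between consecutive envelope lines give the roots: for adjacent envelope indices i < j the intersection is x = (a_i − a_j) / (j − i). Reading off the sorted break points: {-5, -4, 3}.
Verification: at each break x_0, at least two indices attain the minimum of min_i(a_i + i · x_0).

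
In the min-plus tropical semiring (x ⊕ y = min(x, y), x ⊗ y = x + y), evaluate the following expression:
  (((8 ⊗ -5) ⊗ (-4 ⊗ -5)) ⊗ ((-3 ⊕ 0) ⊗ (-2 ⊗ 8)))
(((8 ⊗ -5) ⊗ (-4 ⊗ -5)) ⊗ ((-3 ⊕ 0) ⊗ (-2 ⊗ 8))) = -3

Expand innermost to outermost. Recall ⊕ takes the minimum of its arguments and ⊗ takes their sum. Working out the expression (((8 ⊗ -5) ⊗ (-4 ⊗ -5)) ⊗ ((-3 ⊕ 0) ⊗ (-2 ⊗ 8))) gives -3.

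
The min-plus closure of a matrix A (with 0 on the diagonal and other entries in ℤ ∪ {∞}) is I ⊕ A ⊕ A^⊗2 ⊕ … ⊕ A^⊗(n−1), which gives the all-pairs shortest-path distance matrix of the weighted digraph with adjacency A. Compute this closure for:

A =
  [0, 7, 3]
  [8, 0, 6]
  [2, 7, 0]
Closure =
  [0, 7, 3]
  [8, 0, 6]
  [2, 7, 0]

This is the Floyd-Warshall all-pairs shortest-path computation. For each intermediate vertex k = 0, 1, …, 2, update dist[i][j] ← min(dist[i][j], dist[i][k] + dist[k][j]). The final matrix gives, for each (i, j), the minimum total weight of any directed path from i to j (possibly empty when i = j).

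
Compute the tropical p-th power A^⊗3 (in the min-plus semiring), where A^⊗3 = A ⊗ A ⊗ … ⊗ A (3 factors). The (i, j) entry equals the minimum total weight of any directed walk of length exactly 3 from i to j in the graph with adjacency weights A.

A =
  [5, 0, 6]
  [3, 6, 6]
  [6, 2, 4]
A^⊗3 =
  [8, 3, 9]
  [6, 8, 9]
  [9, 5, 11]

Each entry (A^⊗3)_ij equals the minimum over all length-3 walks i = v_0 → v_1 → … → v_3 = j of Σ_t A[v_t][v_{t+1}]. For example, for (i, j) = (0, 2) we minimise over 9 possible intermediate vertex sequences; the minimum is 9, attained along the walk 0 → 1 → 0 → 2.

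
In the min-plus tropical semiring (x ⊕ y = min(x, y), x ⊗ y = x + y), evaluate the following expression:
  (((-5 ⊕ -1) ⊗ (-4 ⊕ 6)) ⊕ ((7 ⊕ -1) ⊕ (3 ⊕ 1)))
(((-5 ⊕ -1) ⊗ (-4 ⊕ 6)) ⊕ ((7 ⊕ -1) ⊕ (3 ⊕ 1))) = -9

Expand innermost to outermost. Recall ⊕ takes the minimum of its arguments and ⊗ takes their sum. Working out the expression (((-5 ⊕ -1) ⊗ (-4 ⊕ 6)) ⊕ ((7 ⊕ -1) ⊕ (3 ⊕ 1))) gives -9.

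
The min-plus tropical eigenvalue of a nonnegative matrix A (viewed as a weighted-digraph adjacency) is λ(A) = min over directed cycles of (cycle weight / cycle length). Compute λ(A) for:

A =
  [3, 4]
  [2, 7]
λ(A) = 3

Enumerate directed cycles and compute their means (weight / length). Sample:
  cycle 0 → 0: weight = 3, length = 1, mean = 3/1 ≈ 3.000
  cycle 1 → 1: weight = 7, length = 1, mean = 7/1 ≈ 7.000
  cycle 0 → 1 → 0: weight = 6, length = 2, mean = 6/2 ≈ 3.000
  cycle 1 → 0 → 1: weight = 6, length = 2, mean = 6/2 ≈ 3.000
Minimum mean = 3.000, attained e.g. along the cycle 0 → 0 with weight 3 and length 1. So λ(A) = 3/1 = 3.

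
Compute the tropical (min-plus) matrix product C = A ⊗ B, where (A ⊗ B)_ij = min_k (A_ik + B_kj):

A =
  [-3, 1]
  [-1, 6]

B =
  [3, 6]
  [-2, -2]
A ⊗ B =
  [-1, -1]
  [2, 4]

Apply the min-plus product entry-by-entry:
  C[0][0] = min over k of (A[0][0] + B[0][0] = -3 + 3 = 0, A[0][1] + B[1][0] = 1 + -2 = -1) = -1 (attained at k = 1)
  C[0][1] = min over k of (A[0][0] + B[0][1] = -3 + 6 = 3, A[0][1] + B[1][1] = 1 + -2 = -1) = -1 (attained at k = 1)
  C[1][0] = min over k of (A[1][0] + B[0][0] = -1 + 3 = 2, A[1][1] + B[1][0] = 6 + -2 = 4) = 2 (attained at k = 0)
  C[1][1] = min over k of (A[1][0] + B[0][1] = -1 + 6 = 5, A[1][1] + B[1][1] = 6 + -2 = 4) = 4 (attained at k = 1)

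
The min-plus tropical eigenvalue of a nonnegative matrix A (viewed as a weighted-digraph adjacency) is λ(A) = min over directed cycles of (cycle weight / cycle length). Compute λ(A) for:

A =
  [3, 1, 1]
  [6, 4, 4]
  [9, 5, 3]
λ(A) = 3

Enumerate directed cycles and compute their means (weight / length). Sample:
  cycle 0 → 0: weight = 3, length = 1, mean = 3/1 ≈ 3.000
  cycle 1 → 1: weight = 4, length = 1, mean = 4/1 ≈ 4.000
  cycle 2 → 2: weight = 3, length = 1, mean = 3/1 ≈ 3.000
  cycle 0 → 1 → 0: weight = 7, length = 2, mean = 7/2 ≈ 3.500
  cycle 0 → 2 → 0: weight = 10, length = 2, mean = 10/2 ≈ 5.000
  cycle 1 → 0 → 1: weight = 7, length = 2, mean = 7/2 ≈ 3.500
Minimum mean = 3.000, attained e.g. along the cycle 0 → 0 with weight 3 and length 1. So λ(A) = 3/1 = 3.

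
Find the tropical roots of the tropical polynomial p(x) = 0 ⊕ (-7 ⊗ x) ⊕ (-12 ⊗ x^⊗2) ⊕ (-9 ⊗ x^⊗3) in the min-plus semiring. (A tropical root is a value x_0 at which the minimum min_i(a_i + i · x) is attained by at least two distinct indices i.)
Roots: {-3, 5, 7}

Each tropical root is a break point of the lower envelope of the lines y = a_i + i · x (there are 4 lines, with slopes 0, 1, ..., 3). Only the lines that attain the minimum somewhere contribute to roots; other lines are dominated. Here the surviving (envelope) indices are i = 3, i = 2, i = 1, i = 0.
Intersections between consecutive envelope lines give the roots: for adjacent envelope indices i < j the intersection is x = (a_i − a_j) / (j − i). Reading off the sorted break points: {-3, 5, 7}.
Verification: at each break x_0, at least two indices attain the minimum of min_i(a_i + i · x_0).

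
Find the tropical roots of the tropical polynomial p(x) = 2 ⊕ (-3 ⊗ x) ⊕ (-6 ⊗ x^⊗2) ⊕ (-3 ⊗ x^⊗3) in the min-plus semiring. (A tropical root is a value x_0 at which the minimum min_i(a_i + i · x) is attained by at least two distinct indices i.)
Roots: {-3, 3, 5}

Each tropical root is a break point of the lower envelope of the lines y = a_i + i · x (there are 4 lines, with slopes 0, 1, ..., 3). Only the lines that attain the minimum somewhere contribute to roots; other lines are dominated. Here the surviving (envelope) indices are i = 3, i = 2, i = 1, i = 0.
Intersections between consecutive envelope lines give the roots: for adjacent envelope indices i < j the intersection is x = (a_i − a_j) / (j − i). Reading off the sorted break points: {-3, 3, 5}.
Verification: at each break x_0, at least two indices attain the minimum of min_i(a_i + i · x_0).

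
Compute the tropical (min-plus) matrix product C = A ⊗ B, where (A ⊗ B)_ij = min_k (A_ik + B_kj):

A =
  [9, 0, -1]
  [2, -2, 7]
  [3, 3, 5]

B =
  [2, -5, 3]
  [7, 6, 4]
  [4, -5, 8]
A ⊗ B =
  [3, -6, 4]
  [4, -3, 2]
  [5, -2, 6]

Apply the min-plus product entry-by-entry:
  C[0][0] = min over k of (A[0][0] + B[0][0] = 9 + 2 = 11, A[0][1] + B[1][0] = 0 + 7 = 7, A[0][2] + B[2][0] = -1 + 4 = 3) = 3 (attained at k = 2)
  C[0][1] = min over k of (A[0][0] + B[0][1] = 9 + -5 = 4, A[0][1] + B[1][1] = 0 + 6 = 6, A[0][2] + B[2][1] = -1 + -5 = -6) = -6 (attained at k = 2)
  C[0][2] = min over k of (A[0][0] + B[0][2] = 9 + 3 = 12, A[0][1] + B[1][2] = 0 + 4 = 4, A[0][2] + B[2][2] = -1 + 8 = 7) = 4 (attained at k = 1)
  C[1][0] = min over k of (A[1][0] + B[0][0] = 2 + 2 = 4, A[1][1] + B[1][0] = -2 + 7 = 5, A[1][2] + B[2][0] = 7 + 4 = 11) = 4 (attained at k = 0)
  C[1][1] = min over k of (A[1][0] + B[0][1] = 2 + -5 = -3, A[1][1] + B[1][1] = -2 + 6 = 4, A[1][2] + B[2][1] = 7 + -5 = 2) = -3 (attained at k = 0)
  C[1][2] = min over k of (A[1][0] + B[0][2] = 2 + 3 = 5, A[1][1] + B[1][2] = -2 + 4 = 2, A[1][2] + B[2][2] = 7 + 8 = 15) = 2 (attained at k = 1)
  C[2][0] = min over k of (A[2][0] + B[0][0] = 3 + 2 = 5, A[2][1] + B[1][0] = 3 + 7 = 10, A[2][2] + B[2][0] = 5 + 4 = 9) = 5 (attained at k = 0)
  C[2][1] = min over k of (A[2][0] + B[0][1] = 3 + -5 = -2, A[2][1] + B[1][1] = 3 + 6 = 9, A[2][2] + B[2][1] = 5 + -5 = 0) = -2 (attained at k = 0)
  C[2][2] = min over k of (A[2][0] + B[0][2] = 3 + 3 = 6, A[2][1] + B[1][2] = 3 + 4 = 7, A[2][2] + B[2][2] = 5 + 8 = 13) = 6 (attained at k = 0)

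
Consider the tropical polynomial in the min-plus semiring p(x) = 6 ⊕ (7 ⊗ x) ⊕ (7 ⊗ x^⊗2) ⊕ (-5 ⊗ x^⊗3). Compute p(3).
p(3) = 4

A tropical monomial a ⊗ x^⊗i evaluates to a + i · x. Evaluating each term at x = 3:
  Term 0 contributes 6 + 0 · 3 = 6
  Term 1 contributes 7 + 1 · 3 = 10
  Term 2 contributes 7 + 2 · 3 = 13
  Term 3 contributes -5 + 3 · 3 = 4
p(3) = ⊕ of these = min[6, 10, 13, 4] = 4.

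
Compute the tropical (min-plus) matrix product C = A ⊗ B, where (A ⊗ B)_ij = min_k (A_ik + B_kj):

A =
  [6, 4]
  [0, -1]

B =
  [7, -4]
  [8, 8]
A ⊗ B =
  [12, 2]
  [7, -4]

Apply the min-plus product entry-by-entry:
  C[0][0] = min over k of (A[0][0] + B[0][0] = 6 + 7 = 13, A[0][1] + B[1][0] = 4 + 8 = 12) = 12 (attained at k = 1)
  C[0][1] = min over k of (A[0][0] + B[0][1] = 6 + -4 = 2, A[0][1] + B[1][1] = 4 + 8 = 12) = 2 (attained at k = 0)
  C[1][0] = min over k of (A[1][0] + B[0][0] = 0 + 7 = 7, A[1][1] + B[1][0] = -1 + 8 = 7) = 7 (attained at k = 0)
  C[1][1] = min over k of (A[1][0] + B[0][1] = 0 + -4 = -4, A[1][1] + B[1][1] = -1 + 8 = 7) = -4 (attained at k = 0)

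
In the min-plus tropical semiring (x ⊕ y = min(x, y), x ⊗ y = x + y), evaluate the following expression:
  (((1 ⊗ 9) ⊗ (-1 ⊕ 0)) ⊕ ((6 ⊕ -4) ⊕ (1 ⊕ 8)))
(((1 ⊗ 9) ⊗ (-1 ⊕ 0)) ⊕ ((6 ⊕ -4) ⊕ (1 ⊕ 8))) = -4

Expand innermost to outermost. Recall ⊕ takes the minimum of its arguments and ⊗ takes their sum. Working out the expression (((1 ⊗ 9) ⊗ (-1 ⊕ 0)) ⊕ ((6 ⊕ -4) ⊕ (1 ⊕ 8))) gives -4.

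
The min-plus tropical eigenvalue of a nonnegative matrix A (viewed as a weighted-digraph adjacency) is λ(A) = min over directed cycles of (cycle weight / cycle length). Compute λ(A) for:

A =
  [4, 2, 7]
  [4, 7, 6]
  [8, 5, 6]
λ(A) = 3

Enumerate directed cycles and compute their means (weight / length). Sample:
  cycle 0 → 0: weight = 4, length = 1, mean = 4/1 ≈ 4.000
  cycle 1 → 1: weight = 7, length = 1, mean = 7/1 ≈ 7.000
  cycle 2 → 2: weight = 6, length = 1, mean = 6/1 ≈ 6.000
  cycle 0 → 1 → 0: weight = 6, length = 2, mean = 6/2 ≈ 3.000
  cycle 0 → 2 → 0: weight = 15, length = 2, mean = 15/2 ≈ 7.500
  cycle 1 → 0 → 1: weight = 6, length = 2, mean = 6/2 ≈ 3.000
Minimum mean = 3.000, attained e.g. along the cycle 0 → 1 → 0 with weight 6 and length 2. So λ(A) = 6/2 = 3.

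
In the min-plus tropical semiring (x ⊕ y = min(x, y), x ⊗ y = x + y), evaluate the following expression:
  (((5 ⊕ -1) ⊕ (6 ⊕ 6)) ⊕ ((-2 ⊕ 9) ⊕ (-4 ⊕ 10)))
(((5 ⊕ -1) ⊕ (6 ⊕ 6)) ⊕ ((-2 ⊕ 9) ⊕ (-4 ⊕ 10))) = -4

Expand innermost to outermost. Recall ⊕ takes the minimum of its arguments and ⊗ takes their sum. Working out the expression (((5 ⊕ -1) ⊕ (6 ⊕ 6)) ⊕ ((-2 ⊕ 9) ⊕ (-4 ⊕ 10))) gives -4.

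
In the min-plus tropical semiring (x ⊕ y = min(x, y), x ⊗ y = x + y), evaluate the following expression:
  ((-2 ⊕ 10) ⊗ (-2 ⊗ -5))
((-2 ⊕ 10) ⊗ (-2 ⊗ -5)) = -9

Expand innermost to outermost. Recall ⊕ takes the minimum of its arguments and ⊗ takes their sum. Working out the expression ((-2 ⊕ 10) ⊗ (-2 ⊗ -5)) gives -9.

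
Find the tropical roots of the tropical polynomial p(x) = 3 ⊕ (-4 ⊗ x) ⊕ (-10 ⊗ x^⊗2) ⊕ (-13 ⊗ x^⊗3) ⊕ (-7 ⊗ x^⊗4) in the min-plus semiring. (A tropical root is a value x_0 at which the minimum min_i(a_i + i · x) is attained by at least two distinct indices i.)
Roots: {-6, 3, 6, 7}

Each tropical root is a break point of the lower envelope of the lines y = a_i + i · x (there are 5 lines, with slopes 0, 1, ..., 4). Only the lines that attain the minimum somewhere contribute to roots; other lines are dominated. Here the surviving (envelope) indices are i = 4, i = 3, i = 2, i = 1, i = 0.
Intersections between consecutive envelope lines give the roots: for adjacent envelope indices i < j the intersection is x = (a_i − a_j) / (j − i). Reading off the sorted break points: {-6, 3, 6, 7}.
Verification: at each break x_0, at least two indices attain the minimum of min_i(a_i + i · x_0).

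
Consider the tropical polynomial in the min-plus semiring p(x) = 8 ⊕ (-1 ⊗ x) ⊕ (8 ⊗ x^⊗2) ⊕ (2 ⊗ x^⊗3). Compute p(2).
p(2) = 1

A tropical monomial a ⊗ x^⊗i evaluates to a + i · x. Evaluating each term at x = 2:
  Term 0 contributes 8 + 0 · 2 = 8
  Term 1 contributes -1 + 1 · 2 = 1
  Term 2 contributes 8 + 2 · 2 = 12
  Term 3 contributes 2 + 3 · 2 = 8
p(2) = ⊕ of these = min[8, 1, 12, 8] = 1.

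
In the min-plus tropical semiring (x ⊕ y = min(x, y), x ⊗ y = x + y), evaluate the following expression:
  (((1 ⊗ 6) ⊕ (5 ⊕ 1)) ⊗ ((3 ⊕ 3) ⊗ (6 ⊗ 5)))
(((1 ⊗ 6) ⊕ (5 ⊕ 1)) ⊗ ((3 ⊕ 3) ⊗ (6 ⊗ 5))) = 15

Expand innermost to outermost. Recall ⊕ takes the minimum of its arguments and ⊗ takes their sum. Working out the expression (((1 ⊗ 6) ⊕ (5 ⊕ 1)) ⊗ ((3 ⊕ 3) ⊗ (6 ⊗ 5))) gives 15.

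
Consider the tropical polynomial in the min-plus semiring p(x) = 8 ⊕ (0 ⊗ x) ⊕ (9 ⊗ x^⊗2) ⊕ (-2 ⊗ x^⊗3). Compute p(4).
p(4) = 4

A tropical monomial a ⊗ x^⊗i evaluates to a + i · x. Evaluating each term at x = 4:
  Term 0 contributes 8 + 0 · 4 = 8
  Term 1 contributes 0 + 1 · 4 = 4
  Term 2 contributes 9 + 2 · 4 = 17
  Term 3 contributes -2 + 3 · 4 = 10
p(4) = ⊕ of these = min[8, 4, 17, 10] = 4.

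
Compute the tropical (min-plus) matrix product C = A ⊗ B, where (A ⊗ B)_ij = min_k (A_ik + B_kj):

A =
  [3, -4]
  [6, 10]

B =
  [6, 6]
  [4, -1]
A ⊗ B =
  [0, -5]
  [12, 9]

Apply the min-plus product entry-by-entry:
  C[0][0] = min over k of (A[0][0] + B[0][0] = 3 + 6 = 9, A[0][1] + B[1][0] = -4 + 4 = 0) = 0 (attained at k = 1)
  C[0][1] = min over k of (A[0][0] + B[0][1] = 3 + 6 = 9, A[0][1] + B[1][1] = -4 + -1 = -5) = -5 (attained at k = 1)
  C[1][0] = min over k of (A[1][0] + B[0][0] = 6 + 6 = 12, A[1][1] + B[1][0] = 10 + 4 = 14) = 12 (attained at k = 0)
  C[1][1] = min over k of (A[1][0] + B[0][1] = 6 + 6 = 12, A[1][1] + B[1][1] = 10 + -1 = 9) = 9 (attained at k = 1)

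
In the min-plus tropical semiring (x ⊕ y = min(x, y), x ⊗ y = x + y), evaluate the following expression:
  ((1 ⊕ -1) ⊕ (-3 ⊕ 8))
((1 ⊕ -1) ⊕ (-3 ⊕ 8)) = -3

Expand innermost to outermost. Recall ⊕ takes the minimum of its arguments and ⊗ takes their sum. Working out the expression ((1 ⊕ -1) ⊕ (-3 ⊕ 8)) gives -3.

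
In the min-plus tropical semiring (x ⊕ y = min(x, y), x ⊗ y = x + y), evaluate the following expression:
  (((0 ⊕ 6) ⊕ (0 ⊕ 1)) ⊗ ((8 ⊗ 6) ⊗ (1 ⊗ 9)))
(((0 ⊕ 6) ⊕ (0 ⊕ 1)) ⊗ ((8 ⊗ 6) ⊗ (1 ⊗ 9))) = 24

Expand innermost to outermost. Recall ⊕ takes the minimum of its arguments and ⊗ takes their sum. Working out the expression (((0 ⊕ 6) ⊕ (0 ⊕ 1)) ⊗ ((8 ⊗ 6) ⊗ (1 ⊗ 9))) gives 24.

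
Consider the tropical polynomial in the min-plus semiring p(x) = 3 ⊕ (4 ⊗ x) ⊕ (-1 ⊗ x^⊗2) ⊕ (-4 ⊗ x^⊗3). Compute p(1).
p(1) = -1

A tropical monomial a ⊗ x^⊗i evaluates to a + i · x. Evaluating each term at x = 1:
  Term 0 contributes 3 + 0 · 1 = 3
  Term 1 contributes 4 + 1 · 1 = 5
  Term 2 contributes -1 + 2 · 1 = 1
  Term 3 contributes -4 + 3 · 1 = -1
p(1) = ⊕ of these = min[3, 5, 1, -1] = -1.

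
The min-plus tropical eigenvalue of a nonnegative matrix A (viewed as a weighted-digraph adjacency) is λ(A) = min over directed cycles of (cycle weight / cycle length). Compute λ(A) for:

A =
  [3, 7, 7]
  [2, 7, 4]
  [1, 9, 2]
λ(A) = 2

Enumerate directed cycles and compute their means (weight / length). Sample:
  cycle 0 → 0: weight = 3, length = 1, mean = 3/1 ≈ 3.000
  cycle 1 → 1: weight = 7, length = 1, mean = 7/1 ≈ 7.000
  cycle 2 → 2: weight = 2, length = 1, mean = 2/1 ≈ 2.000
  cycle 0 → 1 → 0: weight = 9, length = 2, mean = 9/2 ≈ 4.500
  cycle 0 → 2 → 0: weight = 8, length = 2, mean = 8/2 ≈ 4.000
  cycle 1 → 0 → 1: weight = 9, length = 2, mean = 9/2 ≈ 4.500
Minimum mean = 2.000, attained e.g. along the cycle 2 → 2 with weight 2 and length 1. So λ(A) = 2/1 = 2.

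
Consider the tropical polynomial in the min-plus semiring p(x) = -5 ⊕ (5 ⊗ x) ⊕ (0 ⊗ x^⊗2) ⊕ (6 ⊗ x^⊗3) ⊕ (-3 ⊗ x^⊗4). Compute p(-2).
p(-2) = -11

A tropical monomial a ⊗ x^⊗i evaluates to a + i · x. Evaluating each term at x = -2:
  Term 0 contributes -5 + 0 · -2 = -5
  Term 1 contributes 5 + 1 · -2 = 3
  Term 2 contributes 0 + 2 · -2 = -4
  Term 3 contributes 6 + 3 · -2 = 0
  Term 4 contributes -3 + 4 · -2 = -11
p(-2) = ⊕ of these = min[-5, 3, -4, 0, -11] = -11.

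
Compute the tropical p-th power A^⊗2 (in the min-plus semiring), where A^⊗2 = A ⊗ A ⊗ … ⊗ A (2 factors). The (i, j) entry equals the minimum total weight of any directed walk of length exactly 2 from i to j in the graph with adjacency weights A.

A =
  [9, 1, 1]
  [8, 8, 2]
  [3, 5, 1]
A^⊗2 =
  [4, 6, 2]
  [5, 7, 3]
  [4, 4, 2]

Each entry (A^⊗2)_ij equals the minimum over all length-2 walks i = v_0 → v_1 → … → v_2 = j of Σ_t A[v_t][v_{t+1}]. For example, for (i, j) = (0, 2) we minimise over 3 possible intermediate vertex sequences; the minimum is 2, attained along the walk 0 → 2 → 2.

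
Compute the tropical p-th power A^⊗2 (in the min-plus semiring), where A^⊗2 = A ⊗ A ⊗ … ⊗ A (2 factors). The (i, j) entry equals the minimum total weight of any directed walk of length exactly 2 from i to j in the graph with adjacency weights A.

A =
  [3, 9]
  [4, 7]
A^⊗2 =
  [6, 12]
  [7, 13]

Each entry (A^⊗2)_ij equals the minimum over all length-2 walks i = v_0 → v_1 → … → v_2 = j of Σ_t A[v_t][v_{t+1}]. For example, for (i, j) = (0, 1) we minimise over 2 possible intermediate vertex sequences; the minimum is 12, attained along the walk 0 → 0 → 1.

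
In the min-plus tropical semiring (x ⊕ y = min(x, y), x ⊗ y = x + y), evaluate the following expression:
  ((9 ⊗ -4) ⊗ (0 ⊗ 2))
((9 ⊗ -4) ⊗ (0 ⊗ 2)) = 7

Expand innermost to outermost. Recall ⊕ takes the minimum of its arguments and ⊗ takes their sum. Working out the expression ((9 ⊗ -4) ⊗ (0 ⊗ 2)) gives 7.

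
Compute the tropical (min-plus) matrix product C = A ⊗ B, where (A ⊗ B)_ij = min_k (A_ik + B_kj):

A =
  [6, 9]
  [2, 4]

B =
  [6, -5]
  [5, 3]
A ⊗ B =
  [12, 1]
  [8, -3]

Apply the min-plus product entry-by-entry:
  C[0][0] = min over k of (A[0][0] + B[0][0] = 6 + 6 = 12, A[0][1] + B[1][0] = 9 + 5 = 14) = 12 (attained at k = 0)
  C[0][1] = min over k of (A[0][0] + B[0][1] = 6 + -5 = 1, A[0][1] + B[1][1] = 9 + 3 = 12) = 1 (attained at k = 0)
  C[1][0] = min over k of (A[1][0] + B[0][0] = 2 + 6 = 8, A[1][1] + B[1][0] = 4 + 5 = 9) = 8 (attained at k = 0)
  C[1][1] = min over k of (A[1][0] + B[0][1] = 2 + -5 = -3, A[1][1] + B[1][1] = 4 + 3 = 7) = -3 (attained at k = 0)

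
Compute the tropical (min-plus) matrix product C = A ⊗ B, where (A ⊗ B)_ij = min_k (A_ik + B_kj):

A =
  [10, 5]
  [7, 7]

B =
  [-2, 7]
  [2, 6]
A ⊗ B =
  [7, 11]
  [5, 13]

Apply the min-plus product entry-by-entry:
  C[0][0] = min over k of (A[0][0] + B[0][0] = 10 + -2 = 8, A[0][1] + B[1][0] = 5 + 2 = 7) = 7 (attained at k = 1)
  C[0][1] = min over k of (A[0][0] + B[0][1] = 10 + 7 = 17, A[0][1] + B[1][1] = 5 + 6 = 11) = 11 (attained at k = 1)
  C[1][0] = min over k of (A[1][0] + B[0][0] = 7 + -2 = 5, A[1][1] + B[1][0] = 7 + 2 = 9) = 5 (attained at k = 0)
  C[1][1] = min over k of (A[1][0] + B[0][1] = 7 + 7 = 14, A[1][1] + B[1][1] = 7 + 6 = 13) = 13 (attained at k = 1)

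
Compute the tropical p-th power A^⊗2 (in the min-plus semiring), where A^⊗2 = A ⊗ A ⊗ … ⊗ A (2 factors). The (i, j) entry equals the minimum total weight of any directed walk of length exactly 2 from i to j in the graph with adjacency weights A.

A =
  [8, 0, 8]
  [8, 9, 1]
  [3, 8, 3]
A^⊗2 =
  [8, 8, 1]
  [4, 8, 4]
  [6, 3, 6]

Each entry (A^⊗2)_ij equals the minimum over all length-2 walks i = v_0 → v_1 → … → v_2 = j of Σ_t A[v_t][v_{t+1}]. For example, for (i, j) = (0, 2) we minimise over 3 possible intermediate vertex sequences; the minimum is 1, attained along the walk 0 → 1 → 2.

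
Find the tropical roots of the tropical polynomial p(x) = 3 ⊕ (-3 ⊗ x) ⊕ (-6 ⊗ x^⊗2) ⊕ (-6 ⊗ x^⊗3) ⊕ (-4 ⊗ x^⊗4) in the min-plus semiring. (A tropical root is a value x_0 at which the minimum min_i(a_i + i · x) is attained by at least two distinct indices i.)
Roots: {-2, 0, 3, 6}

Each tropical root is a break point of the lower envelope of the lines y = a_i + i · x (there are 5 lines, with slopes 0, 1, ..., 4). Only the lines that attain the minimum somewhere contribute to roots; other lines are dominated. Here the surviving (envelope) indices are i = 4, i = 3, i = 2, i = 1, i = 0.
Intersections between consecutive envelope lines give the roots: for adjacent envelope indices i < j the intersection is x = (a_i − a_j) / (j − i). Reading off the sorted break points: {-2, 0, 3, 6}.
Verification: at each break x_0, at least two indices attain the minimum of min_i(a_i + i · x_0).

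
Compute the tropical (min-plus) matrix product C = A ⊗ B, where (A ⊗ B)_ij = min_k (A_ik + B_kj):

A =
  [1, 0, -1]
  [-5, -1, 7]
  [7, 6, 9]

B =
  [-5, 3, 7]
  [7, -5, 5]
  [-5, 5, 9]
A ⊗ B =
  [-6, -5, 5]
  [-10, -6, 2]
  [2, 1, 11]

Apply the min-plus product entry-by-entry:
  C[0][0] = min over k of (A[0][0] + B[0][0] = 1 + -5 = -4, A[0][1] + B[1][0] = 0 + 7 = 7, A[0][2] + B[2][0] = -1 + -5 = -6) = -6 (attained at k = 2)
  C[0][1] = min over k of (A[0][0] + B[0][1] = 1 + 3 = 4, A[0][1] + B[1][1] = 0 + -5 = -5, A[0][2] + B[2][1] = -1 + 5 = 4) = -5 (attained at k = 1)
  C[0][2] = min over k of (A[0][0] + B[0][2] = 1 + 7 = 8, A[0][1] + B[1][2] = 0 + 5 = 5, A[0][2] + B[2][2] = -1 + 9 = 8) = 5 (attained at k = 1)
  C[1][0] = min over k of (A[1][0] + B[0][0] = -5 + -5 = -10, A[1][1] + B[1][0] = -1 + 7 = 6, A[1][2] + B[2][0] = 7 + -5 = 2) = -10 (attained at k = 0)
  C[1][1] = min over k of (A[1][0] + B[0][1] = -5 + 3 = -2, A[1][1] + B[1][1] = -1 + -5 = -6, A[1][2] + B[2][1] = 7 + 5 = 12) = -6 (attained at k = 1)
  C[1][2] = min over k of (A[1][0] + B[0][2] = -5 + 7 = 2, A[1][1] + B[1][2] = -1 + 5 = 4, A[1][2] + B[2][2] = 7 + 9 = 16) = 2 (attained at k = 0)
  C[2][0] = min over k of (A[2][0] + B[0][0] = 7 + -5 = 2, A[2][1] + B[1][0] = 6 + 7 = 13, A[2][2] + B[2][0] = 9 + -5 = 4) = 2 (attained at k = 0)
  C[2][1] = min over k of (A[2][0] + B[0][1] = 7 + 3 = 10, A[2][1] + B[1][1] = 6 + -5 = 1, A[2][2] + B[2][1] = 9 + 5 = 14) = 1 (attained at k = 1)
  C[2][2] = min over k of (A[2][0] + B[0][2] = 7 + 7 = 14, A[2][1] + B[1][2] = 6 + 5 = 11, A[2][2] + B[2][2] = 9 + 9 = 18) = 11 (attained at k = 1)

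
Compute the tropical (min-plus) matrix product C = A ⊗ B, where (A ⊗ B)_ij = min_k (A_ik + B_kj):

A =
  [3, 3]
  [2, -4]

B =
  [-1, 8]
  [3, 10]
A ⊗ B =
  [2, 11]
  [-1, 6]

Apply the min-plus product entry-by-entry:
  C[0][0] = min over k of (A[0][0] + B[0][0] = 3 + -1 = 2, A[0][1] + B[1][0] = 3 + 3 = 6) = 2 (attained at k = 0)
  C[0][1] = min over k of (A[0][0] + B[0][1] = 3 + 8 = 11, A[0][1] + B[1][1] = 3 + 10 = 13) = 11 (attained at k = 0)
  C[1][0] = min over k of (A[1][0] + B[0][0] = 2 + -1 = 1, A[1][1] + B[1][0] = -4 + 3 = -1) = -1 (attained at k = 1)
  C[1][1] = min over k of (A[1][0] + B[0][1] = 2 + 8 = 10, A[1][1] + B[1][1] = -4 + 10 = 6) = 6 (attained at k = 1)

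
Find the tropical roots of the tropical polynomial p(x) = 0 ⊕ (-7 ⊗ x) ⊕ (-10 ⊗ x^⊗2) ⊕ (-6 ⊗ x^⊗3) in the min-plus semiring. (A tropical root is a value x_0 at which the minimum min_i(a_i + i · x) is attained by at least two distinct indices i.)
Roots: {-4, 3, 7}

Each tropical root is a break point of the lower envelope of the lines y = a_i + i · x (there are 4 lines, with slopes 0, 1, ..., 3). Only the lines that attain the minimum somewhere contribute to roots; other lines are dominated. Here the surviving (envelope) indices are i = 3, i = 2, i = 1, i = 0.
Intersections between consecutive envelope lines give the roots: for adjacent envelope indices i < j the intersection is x = (a_i − a_j) / (j − i). Reading off the sorted break points: {-4, 3, 7}.
Verification: at each break x_0, at least two indices attain the minimum of min_i(a_i + i · x_0).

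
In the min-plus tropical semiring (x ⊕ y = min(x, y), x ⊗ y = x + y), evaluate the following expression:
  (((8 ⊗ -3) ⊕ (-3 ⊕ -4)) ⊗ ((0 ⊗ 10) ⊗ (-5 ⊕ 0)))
(((8 ⊗ -3) ⊕ (-3 ⊕ -4)) ⊗ ((0 ⊗ 10) ⊗ (-5 ⊕ 0))) = 1

Expand innermost to outermost. Recall ⊕ takes the minimum of its arguments and ⊗ takes their sum. Working out the expression (((8 ⊗ -3) ⊕ (-3 ⊕ -4)) ⊗ ((0 ⊗ 10) ⊗ (-5 ⊕ 0))) gives 1.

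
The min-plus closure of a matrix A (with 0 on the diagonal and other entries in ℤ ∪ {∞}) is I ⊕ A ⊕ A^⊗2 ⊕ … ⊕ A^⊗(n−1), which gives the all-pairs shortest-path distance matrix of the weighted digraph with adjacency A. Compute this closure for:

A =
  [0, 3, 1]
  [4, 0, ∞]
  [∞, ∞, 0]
Closure =
  [0, 3, 1]
  [4, 0, 5]
  [∞, ∞, 0]

This is the Floyd-Warshall all-pairs shortest-path computation. For each intermediate vertex k = 0, 1, …, 2, update dist[i][j] ← min(dist[i][j], dist[i][k] + dist[k][j]). The final matrix gives, for each (i, j), the minimum total weight of any directed path from i to j (possibly empty when i = j).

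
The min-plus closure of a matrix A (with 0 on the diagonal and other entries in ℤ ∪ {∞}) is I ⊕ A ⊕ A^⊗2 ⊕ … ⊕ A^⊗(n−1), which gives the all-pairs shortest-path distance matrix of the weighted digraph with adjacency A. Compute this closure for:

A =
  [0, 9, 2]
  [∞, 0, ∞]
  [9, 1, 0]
Closure =
  [0, 3, 2]
  [∞, 0, ∞]
  [9, 1, 0]

This is the Floyd-Warshall all-pairs shortest-path computation. For each intermediate vertex k = 0, 1, …, 2, update dist[i][j] ← min(dist[i][j], dist[i][k] + dist[k][j]). The final matrix gives, for each (i, j), the minimum total weight of any directed path from i to j (possibly empty when i = j).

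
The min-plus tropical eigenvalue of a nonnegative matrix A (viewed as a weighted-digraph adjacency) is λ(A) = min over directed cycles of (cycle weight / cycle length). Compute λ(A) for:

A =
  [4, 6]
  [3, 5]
λ(A) = 4

Enumerate directed cycles and compute their means (weight / length). Sample:
  cycle 0 → 0: weight = 4, length = 1, mean = 4/1 ≈ 4.000
  cycle 1 → 1: weight = 5, length = 1, mean = 5/1 ≈ 5.000
  cycle 0 → 1 → 0: weight = 9, length = 2, mean = 9/2 ≈ 4.500
  cycle 1 → 0 → 1: weight = 9, length = 2, mean = 9/2 ≈ 4.500
Minimum mean = 4.000, attained e.g. along the cycle 0 → 0 with weight 4 and length 1. So λ(A) = 4/1 = 4.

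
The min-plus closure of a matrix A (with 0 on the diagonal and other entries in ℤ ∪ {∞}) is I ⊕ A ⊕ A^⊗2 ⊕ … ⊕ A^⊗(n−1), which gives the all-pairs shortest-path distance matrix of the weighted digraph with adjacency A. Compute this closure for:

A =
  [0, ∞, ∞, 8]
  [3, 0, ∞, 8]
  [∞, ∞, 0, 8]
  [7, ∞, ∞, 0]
Closure =
  [0, ∞, ∞, 8]
  [3, 0, ∞, 8]
  [15, ∞, 0, 8]
  [7, ∞, ∞, 0]

This is the Floyd-Warshall all-pairs shortest-path computation. For each intermediate vertex k = 0, 1, …, 3, update dist[i][j] ← min(dist[i][j], dist[i][k] + dist[k][j]). The final matrix gives, for each (i, j), the minimum total weight of any directed path from i to j (possibly empty when i = j).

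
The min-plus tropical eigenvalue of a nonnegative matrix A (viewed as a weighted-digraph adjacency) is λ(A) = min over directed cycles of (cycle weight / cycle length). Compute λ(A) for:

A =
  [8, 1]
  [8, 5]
λ(A) = 9/2

Enumerate directed cycles and compute their means (weight / length). Sample:
  cycle 0 → 0: weight = 8, length = 1, mean = 8/1 ≈ 8.000
  cycle 1 → 1: weight = 5, length = 1, mean = 5/1 ≈ 5.000
  cycle 0 → 1 → 0: weight = 9, length = 2, mean = 9/2 ≈ 4.500
  cycle 1 → 0 → 1: weight = 9, length = 2, mean = 9/2 ≈ 4.500
Minimum mean = 4.500, attained e.g. along the cycle 0 → 1 → 0 with weight 9 and length 2. So λ(A) = 9/2 = 9/2.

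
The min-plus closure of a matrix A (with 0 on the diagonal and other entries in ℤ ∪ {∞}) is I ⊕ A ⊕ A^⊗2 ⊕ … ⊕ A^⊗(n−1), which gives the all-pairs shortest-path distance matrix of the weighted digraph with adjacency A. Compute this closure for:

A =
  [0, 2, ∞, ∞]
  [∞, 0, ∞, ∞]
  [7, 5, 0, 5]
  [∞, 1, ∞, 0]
Closure =
  [0, 2, ∞, ∞]
  [∞, 0, ∞, ∞]
  [7, 5, 0, 5]
  [∞, 1, ∞, 0]

This is the Floyd-Warshall all-pairs shortest-path computation. For each intermediate vertex k = 0, 1, …, 3, update dist[i][j] ← min(dist[i][j], dist[i][k] + dist[k][j]). The final matrix gives, for each (i, j), the minimum total weight of any directed path from i to j (possibly empty when i = j).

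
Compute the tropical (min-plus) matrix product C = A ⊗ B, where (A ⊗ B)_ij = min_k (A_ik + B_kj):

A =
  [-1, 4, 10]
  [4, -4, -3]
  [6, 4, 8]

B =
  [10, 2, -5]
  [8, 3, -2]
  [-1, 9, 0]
A ⊗ B =
  [9, 1, -6]
  [-4, -1, -6]
  [7, 7, 1]

Apply the min-plus product entry-by-entry:
  C[0][0] = min over k of (A[0][0] + B[0][0] = -1 + 10 = 9, A[0][1] + B[1][0] = 4 + 8 = 12, A[0][2] + B[2][0] = 10 + -1 = 9) = 9 (attained at k = 0)
  C[0][1] = min over k of (A[0][0] + B[0][1] = -1 + 2 = 1, A[0][1] + B[1][1] = 4 + 3 = 7, A[0][2] + B[2][1] = 10 + 9 = 19) = 1 (attained at k = 0)
  C[0][2] = min over k of (A[0][0] + B[0][2] = -1 + -5 = -6, A[0][1] + B[1][2] = 4 + -2 = 2, A[0][2] + B[2][2] = 10 + 0 = 10) = -6 (attained at k = 0)
  C[1][0] = min over k of (A[1][0] + B[0][0] = 4 + 10 = 14, A[1][1] + B[1][0] = -4 + 8 = 4, A[1][2] + B[2][0] = -3 + -1 = -4) = -4 (attained at k = 2)
  C[1][1] = min over k of (A[1][0] + B[0][1] = 4 + 2 = 6, A[1][1] + B[1][1] = -4 + 3 = -1, A[1][2] + B[2][1] = -3 + 9 = 6) = -1 (attained at k = 1)
  C[1][2] = min over k of (A[1][0] + B[0][2] = 4 + -5 = -1, A[1][1] + B[1][2] = -4 + -2 = -6, A[1][2] + B[2][2] = -3 + 0 = -3) = -6 (attained at k = 1)
  C[2][0] = min over k of (A[2][0] + B[0][0] = 6 + 10 = 16, A[2][1] + B[1][0] = 4 + 8 = 12, A[2][2] + B[2][0] = 8 + -1 = 7) = 7 (attained at k = 2)
  C[2][1] = min over k of (A[2][0] + B[0][1] = 6 + 2 = 8, A[2][1] + B[1][1] = 4 + 3 = 7, A[2][2] + B[2][1] = 8 + 9 = 17) = 7 (attained at k = 1)
  C[2][2] = min over k of (A[2][0] + B[0][2] = 6 + -5 = 1, A[2][1] + B[1][2] = 4 + -2 = 2, A[2][2] + B[2][2] = 8 + 0 = 8) = 1 (attained at k = 0)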